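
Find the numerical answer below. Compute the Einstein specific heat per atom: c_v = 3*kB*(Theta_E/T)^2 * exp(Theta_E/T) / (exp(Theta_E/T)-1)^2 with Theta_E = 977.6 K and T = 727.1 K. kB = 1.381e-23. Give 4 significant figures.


Step 1: x = Theta_E/T = 977.6/727.1 = 1.345
Step 2: x^2 = 1.808
Step 3: exp(x) = 3.836
Step 4: c_v = 3*1.381e-23*1.808*3.836/(3.836-1)^2 = 3.571e-23

3.571e-23


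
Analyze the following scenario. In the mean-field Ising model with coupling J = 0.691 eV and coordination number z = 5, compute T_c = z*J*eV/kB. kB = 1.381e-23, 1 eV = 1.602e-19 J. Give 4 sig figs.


Step 1: z*J = 5*0.691 = 3.455 eV
Step 2: Convert to Joules: 3.455*1.602e-19 = 5.535e-19 J
Step 3: T_c = 5.535e-19 / 1.381e-23 = 4.008e+04 K

4.008e+04


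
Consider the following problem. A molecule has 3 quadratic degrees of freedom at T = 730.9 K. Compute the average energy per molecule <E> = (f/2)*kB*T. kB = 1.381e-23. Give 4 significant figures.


Step 1: f/2 = 3/2 = 1.5
Step 2: kB*T = 1.381e-23 * 730.9 = 1.009e-20
Step 3: <E> = 1.5 * 1.009e-20 = 1.514e-20 J

1.514e-20


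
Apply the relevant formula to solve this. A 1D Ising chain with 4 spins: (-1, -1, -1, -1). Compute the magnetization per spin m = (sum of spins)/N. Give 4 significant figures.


Step 1: Count up spins (+1): 0, down spins (-1): 4
Step 2: Total magnetization M = 0 - 4 = -4
Step 3: m = M/N = -4/4 = -1

-1


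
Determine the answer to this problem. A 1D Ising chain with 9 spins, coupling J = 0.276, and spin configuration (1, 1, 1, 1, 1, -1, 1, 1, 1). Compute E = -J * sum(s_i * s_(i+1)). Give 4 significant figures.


Step 1: Nearest-neighbor products: 1, 1, 1, 1, -1, -1, 1, 1
Step 2: Sum of products = 4
Step 3: E = -0.276 * 4 = -1.104

-1.104


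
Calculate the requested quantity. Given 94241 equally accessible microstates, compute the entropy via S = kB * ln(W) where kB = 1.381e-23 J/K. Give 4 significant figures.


Step 1: ln(W) = ln(94241) = 11.45
Step 2: S = kB * ln(W) = 1.381e-23 * 11.45
Step 3: S = 1.582e-22 J/K

1.582e-22


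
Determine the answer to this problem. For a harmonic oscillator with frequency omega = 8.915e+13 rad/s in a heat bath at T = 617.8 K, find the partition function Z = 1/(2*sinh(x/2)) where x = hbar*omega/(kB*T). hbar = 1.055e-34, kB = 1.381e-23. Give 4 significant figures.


Step 1: Compute x = hbar*omega/(kB*T) = 1.055e-34*8.915e+13/(1.381e-23*617.8) = 1.102
Step 2: x/2 = 0.5512
Step 3: sinh(x/2) = 0.5795
Step 4: Z = 1/(2*0.5795) = 0.8628

0.8628


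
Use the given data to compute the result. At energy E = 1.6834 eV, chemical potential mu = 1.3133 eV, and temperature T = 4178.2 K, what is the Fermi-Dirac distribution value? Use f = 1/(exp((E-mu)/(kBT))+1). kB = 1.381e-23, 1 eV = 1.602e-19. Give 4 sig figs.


Step 1: (E - mu) = 1.6834 - 1.3133 = 0.3701 eV
Step 2: Convert: (E-mu)*eV = 5.929e-20 J
Step 3: x = (E-mu)*eV/(kB*T) = 1.028
Step 4: f = 1/(exp(1.028)+1) = 0.2636

0.2636


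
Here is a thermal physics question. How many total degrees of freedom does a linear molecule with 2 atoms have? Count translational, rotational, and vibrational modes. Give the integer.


Step 1: Translational DOF = 3
Step 2: Rotational DOF (linear) = 2
Step 3: Vibrational DOF = 3*2 - 5 = 1
Step 4: Total = 3 + 2 + 1 = 6

6


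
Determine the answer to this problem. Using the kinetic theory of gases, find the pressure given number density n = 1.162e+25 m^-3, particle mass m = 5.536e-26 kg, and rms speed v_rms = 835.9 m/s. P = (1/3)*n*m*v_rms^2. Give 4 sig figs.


Step 1: v_rms^2 = 835.9^2 = 6.987e+05
Step 2: n*m = 1.162e+25*5.536e-26 = 0.6433
Step 3: P = (1/3)*0.6433*6.987e+05 = 1.498e+05 Pa

1.498e+05


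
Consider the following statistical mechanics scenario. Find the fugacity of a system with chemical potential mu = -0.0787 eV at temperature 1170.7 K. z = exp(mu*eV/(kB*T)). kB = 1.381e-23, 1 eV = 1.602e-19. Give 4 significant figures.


Step 1: Convert mu to Joules: -0.0787*1.602e-19 = -1.261e-20 J
Step 2: kB*T = 1.381e-23*1170.7 = 1.617e-20 J
Step 3: mu/(kB*T) = -0.7798
Step 4: z = exp(-0.7798) = 0.4585

0.4585


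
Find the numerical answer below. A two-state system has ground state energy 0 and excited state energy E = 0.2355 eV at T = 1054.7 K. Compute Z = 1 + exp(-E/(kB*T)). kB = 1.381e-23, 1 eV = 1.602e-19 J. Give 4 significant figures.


Step 1: Compute beta*E = E*eV/(kB*T) = 0.2355*1.602e-19/(1.381e-23*1054.7) = 2.59
Step 2: exp(-beta*E) = exp(-2.59) = 0.07501
Step 3: Z = 1 + 0.07501 = 1.075

1.075


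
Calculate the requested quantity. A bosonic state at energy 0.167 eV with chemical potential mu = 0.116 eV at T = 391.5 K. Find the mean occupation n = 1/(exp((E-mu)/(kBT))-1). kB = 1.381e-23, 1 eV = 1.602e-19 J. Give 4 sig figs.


Step 1: (E - mu) = 0.051 eV
Step 2: x = (E-mu)*eV/(kB*T) = 0.051*1.602e-19/(1.381e-23*391.5) = 1.511
Step 3: exp(x) = 4.532
Step 4: n = 1/(exp(x)-1) = 0.2831

0.2831


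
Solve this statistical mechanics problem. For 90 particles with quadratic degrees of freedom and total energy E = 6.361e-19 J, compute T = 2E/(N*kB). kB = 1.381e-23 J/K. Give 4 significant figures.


Step 1: Numerator = 2*E = 2*6.361e-19 = 1.272e-18 J
Step 2: Denominator = N*kB = 90*1.381e-23 = 1.243e-21
Step 3: T = 1.272e-18 / 1.243e-21 = 1024 K

1024


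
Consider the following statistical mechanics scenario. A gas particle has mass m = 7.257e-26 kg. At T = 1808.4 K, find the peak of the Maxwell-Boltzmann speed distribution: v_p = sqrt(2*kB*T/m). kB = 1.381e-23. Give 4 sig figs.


Step 1: Numerator = 2*kB*T = 2*1.381e-23*1808.4 = 4.995e-20
Step 2: Ratio = 4.995e-20 / 7.257e-26 = 6.883e+05
Step 3: v_p = sqrt(6.883e+05) = 829.6 m/s

829.6


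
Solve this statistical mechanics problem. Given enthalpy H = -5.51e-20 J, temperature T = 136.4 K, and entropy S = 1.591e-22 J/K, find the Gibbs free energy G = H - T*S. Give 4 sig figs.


Step 1: T*S = 136.4 * 1.591e-22 = 2.17e-20 J
Step 2: G = H - T*S = -5.51e-20 - 2.17e-20
Step 3: G = -7.68e-20 J

-7.68e-20


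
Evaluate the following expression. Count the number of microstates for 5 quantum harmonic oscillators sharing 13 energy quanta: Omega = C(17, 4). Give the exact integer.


Step 1: Use binomial coefficient C(17, 4)
Step 2: Numerator = 17! / 13!
Step 3: Denominator = 4!
Step 4: Omega = 2380

2380


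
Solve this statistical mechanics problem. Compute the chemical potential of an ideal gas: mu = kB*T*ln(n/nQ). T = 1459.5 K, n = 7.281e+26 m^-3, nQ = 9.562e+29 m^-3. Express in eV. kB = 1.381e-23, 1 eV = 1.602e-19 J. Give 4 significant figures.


Step 1: n/nQ = 7.281e+26/9.562e+29 = 0.0007615
Step 2: ln(n/nQ) = -7.18
Step 3: mu = kB*T*ln(n/nQ) = 2.016e-20*-7.18 = -1.447e-19 J
Step 4: Convert to eV: -1.447e-19/1.602e-19 = -0.9034 eV

-0.9034


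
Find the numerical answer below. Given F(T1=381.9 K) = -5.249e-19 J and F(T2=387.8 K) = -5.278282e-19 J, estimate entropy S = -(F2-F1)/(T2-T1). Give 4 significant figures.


Step 1: dF = F2 - F1 = -5.278282e-19 - (-5.249e-19) = -2.9282e-21 J
Step 2: dT = T2 - T1 = 387.8 - 381.9 = 5.9 K
Step 3: S = -dF/dT = -(-2.9282e-21)/5.9 = 4.963e-22 J/K

4.963e-22


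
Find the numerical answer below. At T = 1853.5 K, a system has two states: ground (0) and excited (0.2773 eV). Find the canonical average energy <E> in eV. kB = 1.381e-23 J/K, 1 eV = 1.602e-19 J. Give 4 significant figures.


Step 1: beta*E = 0.2773*1.602e-19/(1.381e-23*1853.5) = 1.736
Step 2: exp(-beta*E) = 0.1763
Step 3: <E> = 0.2773*0.1763/(1+0.1763) = 0.04156 eV

0.04156


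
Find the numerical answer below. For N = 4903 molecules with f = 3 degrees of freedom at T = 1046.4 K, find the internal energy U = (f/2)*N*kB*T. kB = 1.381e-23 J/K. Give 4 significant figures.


Step 1: f/2 = 3/2 = 1.5
Step 2: N*kB*T = 4903*1.381e-23*1046.4 = 7.085e-17
Step 3: U = 1.5 * 7.085e-17 = 1.063e-16 J

1.063e-16


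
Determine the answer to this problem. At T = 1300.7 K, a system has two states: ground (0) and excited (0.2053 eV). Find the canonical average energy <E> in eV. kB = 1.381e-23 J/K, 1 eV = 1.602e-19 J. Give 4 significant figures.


Step 1: beta*E = 0.2053*1.602e-19/(1.381e-23*1300.7) = 1.831
Step 2: exp(-beta*E) = 0.1603
Step 3: <E> = 0.2053*0.1603/(1+0.1603) = 0.02836 eV

0.02836


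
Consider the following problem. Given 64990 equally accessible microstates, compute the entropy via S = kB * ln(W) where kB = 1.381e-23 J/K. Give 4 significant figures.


Step 1: ln(W) = ln(64990) = 11.08
Step 2: S = kB * ln(W) = 1.381e-23 * 11.08
Step 3: S = 1.53e-22 J/K

1.53e-22


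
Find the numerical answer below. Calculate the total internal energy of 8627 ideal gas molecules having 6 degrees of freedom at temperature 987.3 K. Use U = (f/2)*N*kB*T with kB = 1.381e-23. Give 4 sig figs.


Step 1: f/2 = 6/2 = 3.0
Step 2: N*kB*T = 8627*1.381e-23*987.3 = 1.176e-16
Step 3: U = 3.0 * 1.176e-16 = 3.529e-16 J

3.529e-16


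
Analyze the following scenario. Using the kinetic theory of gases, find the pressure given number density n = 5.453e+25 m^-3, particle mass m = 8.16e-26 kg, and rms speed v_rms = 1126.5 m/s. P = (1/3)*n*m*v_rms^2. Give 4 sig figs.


Step 1: v_rms^2 = 1126.5^2 = 1.269e+06
Step 2: n*m = 5.453e+25*8.16e-26 = 4.45
Step 3: P = (1/3)*4.45*1.269e+06 = 1.882e+06 Pa

1.882e+06


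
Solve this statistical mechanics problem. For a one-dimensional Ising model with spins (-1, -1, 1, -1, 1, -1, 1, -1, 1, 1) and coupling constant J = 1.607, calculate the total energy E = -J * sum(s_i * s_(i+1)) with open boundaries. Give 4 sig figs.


Step 1: Nearest-neighbor products: 1, -1, -1, -1, -1, -1, -1, -1, 1
Step 2: Sum of products = -5
Step 3: E = -1.607 * -5 = 8.035

8.035


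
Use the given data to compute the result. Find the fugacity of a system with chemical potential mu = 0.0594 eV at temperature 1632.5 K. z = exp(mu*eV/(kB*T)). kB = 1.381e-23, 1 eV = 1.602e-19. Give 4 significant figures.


Step 1: Convert mu to Joules: 0.0594*1.602e-19 = 9.516e-21 J
Step 2: kB*T = 1.381e-23*1632.5 = 2.254e-20 J
Step 3: mu/(kB*T) = 0.4221
Step 4: z = exp(0.4221) = 1.525

1.525


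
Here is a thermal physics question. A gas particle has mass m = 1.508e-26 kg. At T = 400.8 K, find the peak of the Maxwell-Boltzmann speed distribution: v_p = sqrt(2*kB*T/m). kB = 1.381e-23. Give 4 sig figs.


Step 1: Numerator = 2*kB*T = 2*1.381e-23*400.8 = 1.107e-20
Step 2: Ratio = 1.107e-20 / 1.508e-26 = 7.341e+05
Step 3: v_p = sqrt(7.341e+05) = 856.8 m/s

856.8


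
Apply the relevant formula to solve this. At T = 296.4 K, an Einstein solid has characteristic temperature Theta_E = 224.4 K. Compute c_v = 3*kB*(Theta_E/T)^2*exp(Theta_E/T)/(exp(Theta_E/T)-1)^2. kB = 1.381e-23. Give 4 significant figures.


Step 1: x = Theta_E/T = 224.4/296.4 = 0.7571
Step 2: x^2 = 0.5732
Step 3: exp(x) = 2.132
Step 4: c_v = 3*1.381e-23*0.5732*2.132/(2.132-1)^2 = 3.951e-23

3.951e-23


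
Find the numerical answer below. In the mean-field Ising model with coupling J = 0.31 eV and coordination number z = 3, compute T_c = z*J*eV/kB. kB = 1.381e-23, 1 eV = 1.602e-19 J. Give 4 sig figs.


Step 1: z*J = 3*0.31 = 0.93 eV
Step 2: Convert to Joules: 0.93*1.602e-19 = 1.49e-19 J
Step 3: T_c = 1.49e-19 / 1.381e-23 = 1.079e+04 K

1.079e+04


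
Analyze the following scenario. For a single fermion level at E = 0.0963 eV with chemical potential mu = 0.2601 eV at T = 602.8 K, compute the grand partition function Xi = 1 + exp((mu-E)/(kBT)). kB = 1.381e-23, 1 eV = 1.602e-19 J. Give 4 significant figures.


Step 1: (mu - E) = 0.2601 - 0.0963 = 0.1638 eV
Step 2: x = (mu-E)*eV/(kB*T) = 0.1638*1.602e-19/(1.381e-23*602.8) = 3.152
Step 3: exp(x) = 23.39
Step 4: Xi = 1 + 23.39 = 24.39

24.39


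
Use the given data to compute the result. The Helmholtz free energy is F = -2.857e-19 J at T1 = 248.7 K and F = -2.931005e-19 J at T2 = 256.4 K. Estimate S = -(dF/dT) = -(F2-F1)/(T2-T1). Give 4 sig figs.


Step 1: dF = F2 - F1 = -2.931005e-19 - (-2.857e-19) = -7.4005e-21 J
Step 2: dT = T2 - T1 = 256.4 - 248.7 = 7.7 K
Step 3: S = -dF/dT = -(-7.4005e-21)/7.7 = 9.611e-22 J/K

9.611e-22


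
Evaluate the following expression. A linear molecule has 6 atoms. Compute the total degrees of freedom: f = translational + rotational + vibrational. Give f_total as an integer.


Step 1: Translational DOF = 3
Step 2: Rotational DOF (linear) = 2
Step 3: Vibrational DOF = 3*6 - 5 = 13
Step 4: Total = 3 + 2 + 13 = 18

18


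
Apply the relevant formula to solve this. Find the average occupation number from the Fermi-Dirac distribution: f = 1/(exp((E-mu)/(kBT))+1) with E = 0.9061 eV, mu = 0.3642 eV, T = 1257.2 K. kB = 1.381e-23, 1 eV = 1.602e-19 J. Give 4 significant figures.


Step 1: (E - mu) = 0.9061 - 0.3642 = 0.5419 eV
Step 2: Convert: (E-mu)*eV = 8.681e-20 J
Step 3: x = (E-mu)*eV/(kB*T) = 5
Step 4: f = 1/(exp(5)+1) = 0.006692

0.006692


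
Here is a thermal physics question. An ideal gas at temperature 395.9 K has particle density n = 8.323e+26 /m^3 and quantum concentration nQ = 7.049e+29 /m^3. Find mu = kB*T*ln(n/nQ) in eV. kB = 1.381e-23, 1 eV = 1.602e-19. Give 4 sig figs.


Step 1: n/nQ = 8.323e+26/7.049e+29 = 0.001181
Step 2: ln(n/nQ) = -6.742
Step 3: mu = kB*T*ln(n/nQ) = 5.467e-21*-6.742 = -3.686e-20 J
Step 4: Convert to eV: -3.686e-20/1.602e-19 = -0.2301 eV

-0.2301


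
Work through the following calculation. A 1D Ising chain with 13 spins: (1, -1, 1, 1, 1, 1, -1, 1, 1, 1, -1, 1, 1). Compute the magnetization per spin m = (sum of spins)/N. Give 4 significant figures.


Step 1: Count up spins (+1): 10, down spins (-1): 3
Step 2: Total magnetization M = 10 - 3 = 7
Step 3: m = M/N = 7/13 = 0.5385

0.5385


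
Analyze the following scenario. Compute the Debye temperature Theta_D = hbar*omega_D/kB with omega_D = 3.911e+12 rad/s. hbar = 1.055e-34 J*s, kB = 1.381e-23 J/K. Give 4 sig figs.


Step 1: hbar*omega_D = 1.055e-34 * 3.911e+12 = 4.126e-22 J
Step 2: Theta_D = 4.126e-22 / 1.381e-23
Step 3: Theta_D = 29.88 K

29.88


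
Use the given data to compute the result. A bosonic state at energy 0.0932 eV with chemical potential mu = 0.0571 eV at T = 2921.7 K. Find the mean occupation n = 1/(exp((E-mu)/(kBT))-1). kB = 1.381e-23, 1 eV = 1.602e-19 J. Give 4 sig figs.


Step 1: (E - mu) = 0.0361 eV
Step 2: x = (E-mu)*eV/(kB*T) = 0.0361*1.602e-19/(1.381e-23*2921.7) = 0.1433
Step 3: exp(x) = 1.154
Step 4: n = 1/(exp(x)-1) = 6.489

6.489


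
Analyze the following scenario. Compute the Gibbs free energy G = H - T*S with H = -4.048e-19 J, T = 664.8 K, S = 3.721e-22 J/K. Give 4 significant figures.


Step 1: T*S = 664.8 * 3.721e-22 = 2.474e-19 J
Step 2: G = H - T*S = -4.048e-19 - 2.474e-19
Step 3: G = -6.522e-19 J

-6.522e-19


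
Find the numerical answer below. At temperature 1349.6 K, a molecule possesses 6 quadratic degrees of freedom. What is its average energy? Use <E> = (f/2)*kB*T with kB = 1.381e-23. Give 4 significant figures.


Step 1: f/2 = 6/2 = 3
Step 2: kB*T = 1.381e-23 * 1349.6 = 1.864e-20
Step 3: <E> = 3 * 1.864e-20 = 5.591e-20 J

5.591e-20


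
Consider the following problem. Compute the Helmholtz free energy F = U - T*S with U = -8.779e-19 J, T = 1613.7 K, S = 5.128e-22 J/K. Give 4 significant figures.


Step 1: T*S = 1613.7 * 5.128e-22 = 8.275e-19 J
Step 2: F = U - T*S = -8.779e-19 - 8.275e-19
Step 3: F = -1.705e-18 J

-1.705e-18


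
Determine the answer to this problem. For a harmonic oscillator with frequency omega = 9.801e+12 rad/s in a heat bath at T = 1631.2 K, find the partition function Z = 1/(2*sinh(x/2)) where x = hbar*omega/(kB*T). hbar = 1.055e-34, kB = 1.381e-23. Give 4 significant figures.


Step 1: Compute x = hbar*omega/(kB*T) = 1.055e-34*9.801e+12/(1.381e-23*1631.2) = 0.0459
Step 2: x/2 = 0.02295
Step 3: sinh(x/2) = 0.02295
Step 4: Z = 1/(2*0.02295) = 21.78

21.78


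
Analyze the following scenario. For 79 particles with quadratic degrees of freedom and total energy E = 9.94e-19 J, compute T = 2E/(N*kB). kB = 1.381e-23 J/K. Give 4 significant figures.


Step 1: Numerator = 2*E = 2*9.94e-19 = 1.988e-18 J
Step 2: Denominator = N*kB = 79*1.381e-23 = 1.091e-21
Step 3: T = 1.988e-18 / 1.091e-21 = 1822 K

1822


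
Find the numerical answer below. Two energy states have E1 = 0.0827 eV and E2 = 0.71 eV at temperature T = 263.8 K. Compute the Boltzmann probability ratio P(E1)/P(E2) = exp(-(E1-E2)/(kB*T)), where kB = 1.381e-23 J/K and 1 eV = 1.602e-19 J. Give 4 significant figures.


Step 1: Compute energy difference dE = E1 - E2 = 0.0827 - 0.71 = -0.6273 eV
Step 2: Convert to Joules: dE_J = -0.6273 * 1.602e-19 = -1.005e-19 J
Step 3: Compute exponent = -dE_J / (kB * T) = -(-1.005e-19) / (1.381e-23 * 263.8) = 27.58
Step 4: P(E1)/P(E2) = exp(27.58) = 9.548e+11

9.548e+11


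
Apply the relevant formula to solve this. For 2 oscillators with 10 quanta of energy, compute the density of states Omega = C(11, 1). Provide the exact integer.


Step 1: Use binomial coefficient C(11, 1)
Step 2: Numerator = 11! / 10!
Step 3: Denominator = 1!
Step 4: Omega = 11

11


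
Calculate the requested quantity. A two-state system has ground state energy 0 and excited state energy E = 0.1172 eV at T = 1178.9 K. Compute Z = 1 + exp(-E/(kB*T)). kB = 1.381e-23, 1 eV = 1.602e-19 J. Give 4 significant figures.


Step 1: Compute beta*E = E*eV/(kB*T) = 0.1172*1.602e-19/(1.381e-23*1178.9) = 1.153
Step 2: exp(-beta*E) = exp(-1.153) = 0.3156
Step 3: Z = 1 + 0.3156 = 1.316

1.316


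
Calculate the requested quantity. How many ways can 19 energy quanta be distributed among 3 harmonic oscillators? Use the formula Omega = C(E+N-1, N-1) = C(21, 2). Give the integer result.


Step 1: Use binomial coefficient C(21, 2)
Step 2: Numerator = 21! / 19!
Step 3: Denominator = 2!
Step 4: Omega = 210

210


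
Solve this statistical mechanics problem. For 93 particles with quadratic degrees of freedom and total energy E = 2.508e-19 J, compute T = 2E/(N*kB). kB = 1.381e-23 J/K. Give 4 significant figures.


Step 1: Numerator = 2*E = 2*2.508e-19 = 5.016e-19 J
Step 2: Denominator = N*kB = 93*1.381e-23 = 1.284e-21
Step 3: T = 5.016e-19 / 1.284e-21 = 390.6 K

390.6


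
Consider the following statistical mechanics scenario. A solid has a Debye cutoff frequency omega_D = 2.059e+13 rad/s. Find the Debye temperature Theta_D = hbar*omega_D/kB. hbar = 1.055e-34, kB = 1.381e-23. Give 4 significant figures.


Step 1: hbar*omega_D = 1.055e-34 * 2.059e+13 = 2.172e-21 J
Step 2: Theta_D = 2.172e-21 / 1.381e-23
Step 3: Theta_D = 157.3 K

157.3


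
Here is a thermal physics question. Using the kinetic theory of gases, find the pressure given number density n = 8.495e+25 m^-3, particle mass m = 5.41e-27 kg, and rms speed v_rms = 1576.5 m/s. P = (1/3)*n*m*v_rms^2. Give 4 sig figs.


Step 1: v_rms^2 = 1576.5^2 = 2.485e+06
Step 2: n*m = 8.495e+25*5.41e-27 = 0.4596
Step 3: P = (1/3)*0.4596*2.485e+06 = 3.807e+05 Pa

3.807e+05


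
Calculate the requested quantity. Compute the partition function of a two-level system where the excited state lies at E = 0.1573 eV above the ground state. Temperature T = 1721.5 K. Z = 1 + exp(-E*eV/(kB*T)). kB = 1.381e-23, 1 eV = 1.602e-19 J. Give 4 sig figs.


Step 1: Compute beta*E = E*eV/(kB*T) = 0.1573*1.602e-19/(1.381e-23*1721.5) = 1.06
Step 2: exp(-beta*E) = exp(-1.06) = 0.3465
Step 3: Z = 1 + 0.3465 = 1.346

1.346


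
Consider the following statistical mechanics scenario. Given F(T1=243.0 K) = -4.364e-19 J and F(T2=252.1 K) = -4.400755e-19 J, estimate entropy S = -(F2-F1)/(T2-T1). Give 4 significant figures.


Step 1: dF = F2 - F1 = -4.400755e-19 - (-4.364e-19) = -3.6755e-21 J
Step 2: dT = T2 - T1 = 252.1 - 243.0 = 9.1 K
Step 3: S = -dF/dT = -(-3.6755e-21)/9.1 = 4.039e-22 J/K

4.039e-22


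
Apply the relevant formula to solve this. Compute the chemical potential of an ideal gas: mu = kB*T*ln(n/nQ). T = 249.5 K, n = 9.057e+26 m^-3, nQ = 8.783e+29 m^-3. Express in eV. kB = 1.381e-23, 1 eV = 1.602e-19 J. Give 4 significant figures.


Step 1: n/nQ = 9.057e+26/8.783e+29 = 0.001031
Step 2: ln(n/nQ) = -6.877
Step 3: mu = kB*T*ln(n/nQ) = 3.446e-21*-6.877 = -2.37e-20 J
Step 4: Convert to eV: -2.37e-20/1.602e-19 = -0.1479 eV

-0.1479


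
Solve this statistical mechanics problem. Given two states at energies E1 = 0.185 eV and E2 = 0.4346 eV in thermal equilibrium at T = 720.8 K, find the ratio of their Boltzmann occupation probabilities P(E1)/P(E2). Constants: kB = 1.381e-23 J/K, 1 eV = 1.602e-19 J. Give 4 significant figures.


Step 1: Compute energy difference dE = E1 - E2 = 0.185 - 0.4346 = -0.2496 eV
Step 2: Convert to Joules: dE_J = -0.2496 * 1.602e-19 = -3.999e-20 J
Step 3: Compute exponent = -dE_J / (kB * T) = -(-3.999e-20) / (1.381e-23 * 720.8) = 4.017
Step 4: P(E1)/P(E2) = exp(4.017) = 55.53

55.53


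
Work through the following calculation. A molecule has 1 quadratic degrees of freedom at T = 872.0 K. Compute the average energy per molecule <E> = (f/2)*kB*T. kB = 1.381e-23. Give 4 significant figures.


Step 1: f/2 = 1/2 = 0.5
Step 2: kB*T = 1.381e-23 * 872.0 = 1.204e-20
Step 3: <E> = 0.5 * 1.204e-20 = 6.021e-21 J

6.021e-21


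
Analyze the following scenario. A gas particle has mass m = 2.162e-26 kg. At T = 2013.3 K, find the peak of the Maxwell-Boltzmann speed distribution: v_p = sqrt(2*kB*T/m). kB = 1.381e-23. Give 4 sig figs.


Step 1: Numerator = 2*kB*T = 2*1.381e-23*2013.3 = 5.561e-20
Step 2: Ratio = 5.561e-20 / 2.162e-26 = 2.572e+06
Step 3: v_p = sqrt(2.572e+06) = 1604 m/s

1604


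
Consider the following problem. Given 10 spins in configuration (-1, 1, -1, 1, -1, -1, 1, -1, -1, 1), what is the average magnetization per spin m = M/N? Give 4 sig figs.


Step 1: Count up spins (+1): 4, down spins (-1): 6
Step 2: Total magnetization M = 4 - 6 = -2
Step 3: m = M/N = -2/10 = -0.2

-0.2


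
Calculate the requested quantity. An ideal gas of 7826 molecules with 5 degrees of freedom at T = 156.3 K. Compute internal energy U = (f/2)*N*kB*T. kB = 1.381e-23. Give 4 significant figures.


Step 1: f/2 = 5/2 = 2.5
Step 2: N*kB*T = 7826*1.381e-23*156.3 = 1.689e-17
Step 3: U = 2.5 * 1.689e-17 = 4.223e-17 J

4.223e-17


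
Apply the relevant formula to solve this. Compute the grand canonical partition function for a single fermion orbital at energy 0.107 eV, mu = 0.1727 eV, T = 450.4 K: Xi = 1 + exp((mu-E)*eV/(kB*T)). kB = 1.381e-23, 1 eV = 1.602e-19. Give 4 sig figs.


Step 1: (mu - E) = 0.1727 - 0.107 = 0.0657 eV
Step 2: x = (mu-E)*eV/(kB*T) = 0.0657*1.602e-19/(1.381e-23*450.4) = 1.692
Step 3: exp(x) = 5.431
Step 4: Xi = 1 + 5.431 = 6.431

6.431


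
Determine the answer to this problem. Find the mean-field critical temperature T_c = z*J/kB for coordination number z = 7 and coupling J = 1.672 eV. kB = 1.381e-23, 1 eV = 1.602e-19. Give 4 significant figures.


Step 1: z*J = 7*1.672 = 11.7 eV
Step 2: Convert to Joules: 11.7*1.602e-19 = 1.875e-18 J
Step 3: T_c = 1.875e-18 / 1.381e-23 = 1.358e+05 K

1.358e+05


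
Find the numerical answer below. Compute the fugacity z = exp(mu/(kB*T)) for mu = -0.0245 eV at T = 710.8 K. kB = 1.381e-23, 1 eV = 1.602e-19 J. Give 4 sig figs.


Step 1: Convert mu to Joules: -0.0245*1.602e-19 = -3.925e-21 J
Step 2: kB*T = 1.381e-23*710.8 = 9.816e-21 J
Step 3: mu/(kB*T) = -0.3998
Step 4: z = exp(-0.3998) = 0.6704

0.6704


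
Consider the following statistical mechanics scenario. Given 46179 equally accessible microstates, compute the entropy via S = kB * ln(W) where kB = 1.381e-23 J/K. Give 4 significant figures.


Step 1: ln(W) = ln(46179) = 10.74
Step 2: S = kB * ln(W) = 1.381e-23 * 10.74
Step 3: S = 1.483e-22 J/K

1.483e-22


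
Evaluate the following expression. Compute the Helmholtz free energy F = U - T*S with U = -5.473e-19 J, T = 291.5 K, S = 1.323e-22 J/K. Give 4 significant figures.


Step 1: T*S = 291.5 * 1.323e-22 = 3.857e-20 J
Step 2: F = U - T*S = -5.473e-19 - 3.857e-20
Step 3: F = -5.859e-19 J

-5.859e-19


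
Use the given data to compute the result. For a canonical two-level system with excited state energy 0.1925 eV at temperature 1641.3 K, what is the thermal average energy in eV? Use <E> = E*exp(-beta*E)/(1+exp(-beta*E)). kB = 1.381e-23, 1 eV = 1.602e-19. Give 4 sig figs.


Step 1: beta*E = 0.1925*1.602e-19/(1.381e-23*1641.3) = 1.361
Step 2: exp(-beta*E) = 0.2565
Step 3: <E> = 0.1925*0.2565/(1+0.2565) = 0.0393 eV

0.0393


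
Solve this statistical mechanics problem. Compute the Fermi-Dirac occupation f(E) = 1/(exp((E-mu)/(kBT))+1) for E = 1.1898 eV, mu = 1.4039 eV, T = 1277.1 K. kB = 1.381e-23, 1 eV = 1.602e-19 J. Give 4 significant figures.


Step 1: (E - mu) = 1.1898 - 1.4039 = -0.2141 eV
Step 2: Convert: (E-mu)*eV = -3.43e-20 J
Step 3: x = (E-mu)*eV/(kB*T) = -1.945
Step 4: f = 1/(exp(-1.945)+1) = 0.8749

0.8749


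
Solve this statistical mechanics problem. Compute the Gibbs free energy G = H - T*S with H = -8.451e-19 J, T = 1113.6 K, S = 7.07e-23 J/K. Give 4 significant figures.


Step 1: T*S = 1113.6 * 7.07e-23 = 7.873e-20 J
Step 2: G = H - T*S = -8.451e-19 - 7.873e-20
Step 3: G = -9.238e-19 J

-9.238e-19


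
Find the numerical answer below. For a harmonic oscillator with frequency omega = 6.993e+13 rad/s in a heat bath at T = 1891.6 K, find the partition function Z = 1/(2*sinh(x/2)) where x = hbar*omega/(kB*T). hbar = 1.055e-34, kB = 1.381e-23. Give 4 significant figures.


Step 1: Compute x = hbar*omega/(kB*T) = 1.055e-34*6.993e+13/(1.381e-23*1891.6) = 0.2824
Step 2: x/2 = 0.1412
Step 3: sinh(x/2) = 0.1417
Step 4: Z = 1/(2*0.1417) = 3.529

3.529


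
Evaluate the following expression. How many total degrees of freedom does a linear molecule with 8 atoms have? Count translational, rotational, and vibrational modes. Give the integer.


Step 1: Translational DOF = 3
Step 2: Rotational DOF (linear) = 2
Step 3: Vibrational DOF = 3*8 - 5 = 19
Step 4: Total = 3 + 2 + 19 = 24

24


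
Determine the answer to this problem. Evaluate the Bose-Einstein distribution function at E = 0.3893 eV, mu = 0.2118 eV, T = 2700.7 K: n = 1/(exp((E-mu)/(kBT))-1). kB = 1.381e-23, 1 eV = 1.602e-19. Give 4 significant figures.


Step 1: (E - mu) = 0.1775 eV
Step 2: x = (E-mu)*eV/(kB*T) = 0.1775*1.602e-19/(1.381e-23*2700.7) = 0.7624
Step 3: exp(x) = 2.143
Step 4: n = 1/(exp(x)-1) = 0.8746

0.8746


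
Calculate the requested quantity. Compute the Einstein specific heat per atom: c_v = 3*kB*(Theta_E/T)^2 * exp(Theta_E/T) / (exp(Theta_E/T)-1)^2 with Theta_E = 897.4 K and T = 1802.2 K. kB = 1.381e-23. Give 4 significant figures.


Step 1: x = Theta_E/T = 897.4/1802.2 = 0.4979
Step 2: x^2 = 0.248
Step 3: exp(x) = 1.645
Step 4: c_v = 3*1.381e-23*0.248*1.645/(1.645-1)^2 = 4.058e-23

4.058e-23


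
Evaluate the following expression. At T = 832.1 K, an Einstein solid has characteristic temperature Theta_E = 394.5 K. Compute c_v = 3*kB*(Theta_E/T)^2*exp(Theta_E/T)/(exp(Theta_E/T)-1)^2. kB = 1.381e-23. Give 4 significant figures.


Step 1: x = Theta_E/T = 394.5/832.1 = 0.4741
Step 2: x^2 = 0.2248
Step 3: exp(x) = 1.607
Step 4: c_v = 3*1.381e-23*0.2248*1.607/(1.607-1)^2 = 4.066e-23

4.066e-23


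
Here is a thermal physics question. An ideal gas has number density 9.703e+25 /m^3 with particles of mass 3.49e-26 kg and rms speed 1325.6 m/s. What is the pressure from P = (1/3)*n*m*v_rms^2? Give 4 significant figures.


Step 1: v_rms^2 = 1325.6^2 = 1.757e+06
Step 2: n*m = 9.703e+25*3.49e-26 = 3.386
Step 3: P = (1/3)*3.386*1.757e+06 = 1.984e+06 Pa

1.984e+06


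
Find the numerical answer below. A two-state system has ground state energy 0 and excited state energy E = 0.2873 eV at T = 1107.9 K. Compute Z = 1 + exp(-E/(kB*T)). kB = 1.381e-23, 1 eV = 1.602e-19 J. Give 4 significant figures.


Step 1: Compute beta*E = E*eV/(kB*T) = 0.2873*1.602e-19/(1.381e-23*1107.9) = 3.008
Step 2: exp(-beta*E) = exp(-3.008) = 0.04938
Step 3: Z = 1 + 0.04938 = 1.049

1.049


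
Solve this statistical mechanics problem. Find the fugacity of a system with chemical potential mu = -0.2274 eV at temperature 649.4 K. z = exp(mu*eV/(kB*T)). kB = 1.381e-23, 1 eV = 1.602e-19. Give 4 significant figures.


Step 1: Convert mu to Joules: -0.2274*1.602e-19 = -3.643e-20 J
Step 2: kB*T = 1.381e-23*649.4 = 8.968e-21 J
Step 3: mu/(kB*T) = -4.062
Step 4: z = exp(-4.062) = 0.01721

0.01721


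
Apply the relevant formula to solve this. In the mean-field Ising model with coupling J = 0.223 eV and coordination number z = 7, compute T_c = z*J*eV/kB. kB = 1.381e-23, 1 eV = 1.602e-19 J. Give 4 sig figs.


Step 1: z*J = 7*0.223 = 1.561 eV
Step 2: Convert to Joules: 1.561*1.602e-19 = 2.501e-19 J
Step 3: T_c = 2.501e-19 / 1.381e-23 = 1.811e+04 K

1.811e+04


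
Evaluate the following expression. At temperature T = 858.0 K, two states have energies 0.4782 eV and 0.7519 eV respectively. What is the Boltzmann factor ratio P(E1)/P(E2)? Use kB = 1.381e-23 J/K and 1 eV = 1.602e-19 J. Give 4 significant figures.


Step 1: Compute energy difference dE = E1 - E2 = 0.4782 - 0.7519 = -0.2737 eV
Step 2: Convert to Joules: dE_J = -0.2737 * 1.602e-19 = -4.385e-20 J
Step 3: Compute exponent = -dE_J / (kB * T) = -(-4.385e-20) / (1.381e-23 * 858.0) = 3.7
Step 4: P(E1)/P(E2) = exp(3.7) = 40.47

40.47


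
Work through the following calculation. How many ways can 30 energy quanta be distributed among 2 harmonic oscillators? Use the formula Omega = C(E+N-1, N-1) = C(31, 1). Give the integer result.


Step 1: Use binomial coefficient C(31, 1)
Step 2: Numerator = 31! / 30!
Step 3: Denominator = 1!
Step 4: Omega = 31

31


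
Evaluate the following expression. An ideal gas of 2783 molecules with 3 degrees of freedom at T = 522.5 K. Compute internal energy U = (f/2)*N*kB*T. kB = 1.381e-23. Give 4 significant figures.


Step 1: f/2 = 3/2 = 1.5
Step 2: N*kB*T = 2783*1.381e-23*522.5 = 2.008e-17
Step 3: U = 1.5 * 2.008e-17 = 3.012e-17 J

3.012e-17


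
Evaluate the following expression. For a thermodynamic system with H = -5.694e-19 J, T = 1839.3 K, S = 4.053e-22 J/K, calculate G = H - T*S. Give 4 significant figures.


Step 1: T*S = 1839.3 * 4.053e-22 = 7.455e-19 J
Step 2: G = H - T*S = -5.694e-19 - 7.455e-19
Step 3: G = -1.315e-18 J

-1.315e-18


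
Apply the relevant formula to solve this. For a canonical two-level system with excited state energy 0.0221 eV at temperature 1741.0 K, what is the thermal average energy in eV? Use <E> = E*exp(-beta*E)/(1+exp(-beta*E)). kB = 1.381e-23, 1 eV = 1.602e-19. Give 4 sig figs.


Step 1: beta*E = 0.0221*1.602e-19/(1.381e-23*1741.0) = 0.1473
Step 2: exp(-beta*E) = 0.8631
Step 3: <E> = 0.0221*0.8631/(1+0.8631) = 0.01024 eV

0.01024


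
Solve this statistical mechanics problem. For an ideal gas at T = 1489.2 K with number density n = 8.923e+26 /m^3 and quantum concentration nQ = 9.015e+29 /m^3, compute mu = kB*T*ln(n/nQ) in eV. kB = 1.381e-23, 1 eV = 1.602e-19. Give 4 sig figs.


Step 1: n/nQ = 8.923e+26/9.015e+29 = 0.0009898
Step 2: ln(n/nQ) = -6.918
Step 3: mu = kB*T*ln(n/nQ) = 2.057e-20*-6.918 = -1.423e-19 J
Step 4: Convert to eV: -1.423e-19/1.602e-19 = -0.8881 eV

-0.8881


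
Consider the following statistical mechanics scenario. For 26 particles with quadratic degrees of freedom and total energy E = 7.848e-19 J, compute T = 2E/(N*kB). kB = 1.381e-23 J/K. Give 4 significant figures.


Step 1: Numerator = 2*E = 2*7.848e-19 = 1.57e-18 J
Step 2: Denominator = N*kB = 26*1.381e-23 = 3.591e-22
Step 3: T = 1.57e-18 / 3.591e-22 = 4371 K

4371


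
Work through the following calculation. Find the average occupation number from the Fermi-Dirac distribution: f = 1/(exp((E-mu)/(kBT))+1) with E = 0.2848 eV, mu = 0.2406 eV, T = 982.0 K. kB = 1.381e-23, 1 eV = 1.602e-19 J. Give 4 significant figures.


Step 1: (E - mu) = 0.2848 - 0.2406 = 0.0442 eV
Step 2: Convert: (E-mu)*eV = 7.081e-21 J
Step 3: x = (E-mu)*eV/(kB*T) = 0.5221
Step 4: f = 1/(exp(0.5221)+1) = 0.3724

0.3724


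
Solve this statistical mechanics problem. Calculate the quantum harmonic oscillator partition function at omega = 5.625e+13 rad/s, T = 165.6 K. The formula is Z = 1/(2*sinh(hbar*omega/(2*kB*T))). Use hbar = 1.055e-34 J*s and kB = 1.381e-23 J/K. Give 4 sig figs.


Step 1: Compute x = hbar*omega/(kB*T) = 1.055e-34*5.625e+13/(1.381e-23*165.6) = 2.595
Step 2: x/2 = 1.297
Step 3: sinh(x/2) = 1.693
Step 4: Z = 1/(2*1.693) = 0.2953

0.2953


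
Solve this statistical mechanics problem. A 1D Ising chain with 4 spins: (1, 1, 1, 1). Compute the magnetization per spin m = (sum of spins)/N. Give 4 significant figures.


Step 1: Count up spins (+1): 4, down spins (-1): 0
Step 2: Total magnetization M = 4 - 0 = 4
Step 3: m = M/N = 4/4 = 1

1


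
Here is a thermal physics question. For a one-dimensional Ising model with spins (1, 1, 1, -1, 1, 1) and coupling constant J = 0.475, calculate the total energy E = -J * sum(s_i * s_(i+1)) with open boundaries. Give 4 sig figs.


Step 1: Nearest-neighbor products: 1, 1, -1, -1, 1
Step 2: Sum of products = 1
Step 3: E = -0.475 * 1 = -0.475

-0.475


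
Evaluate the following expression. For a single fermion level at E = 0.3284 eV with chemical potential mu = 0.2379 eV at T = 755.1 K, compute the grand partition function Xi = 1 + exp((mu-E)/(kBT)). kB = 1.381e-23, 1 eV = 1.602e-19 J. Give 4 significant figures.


Step 1: (mu - E) = 0.2379 - 0.3284 = -0.0905 eV
Step 2: x = (mu-E)*eV/(kB*T) = -0.0905*1.602e-19/(1.381e-23*755.1) = -1.39
Step 3: exp(x) = 0.249
Step 4: Xi = 1 + 0.249 = 1.249

1.249


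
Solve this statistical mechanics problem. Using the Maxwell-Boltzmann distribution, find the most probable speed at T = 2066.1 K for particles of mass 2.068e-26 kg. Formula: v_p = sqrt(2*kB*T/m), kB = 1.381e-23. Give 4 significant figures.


Step 1: Numerator = 2*kB*T = 2*1.381e-23*2066.1 = 5.707e-20
Step 2: Ratio = 5.707e-20 / 2.068e-26 = 2.759e+06
Step 3: v_p = sqrt(2.759e+06) = 1661 m/s

1661


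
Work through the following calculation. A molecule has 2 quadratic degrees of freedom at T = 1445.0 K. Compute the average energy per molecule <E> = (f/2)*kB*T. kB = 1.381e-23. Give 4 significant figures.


Step 1: f/2 = 2/2 = 1
Step 2: kB*T = 1.381e-23 * 1445.0 = 1.996e-20
Step 3: <E> = 1 * 1.996e-20 = 1.996e-20 J

1.996e-20


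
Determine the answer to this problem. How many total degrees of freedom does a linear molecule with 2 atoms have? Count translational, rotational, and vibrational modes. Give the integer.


Step 1: Translational DOF = 3
Step 2: Rotational DOF (linear) = 2
Step 3: Vibrational DOF = 3*2 - 5 = 1
Step 4: Total = 3 + 2 + 1 = 6

6


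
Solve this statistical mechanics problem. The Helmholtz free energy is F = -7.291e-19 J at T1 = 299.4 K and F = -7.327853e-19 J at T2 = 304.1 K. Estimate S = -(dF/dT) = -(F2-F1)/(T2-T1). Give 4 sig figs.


Step 1: dF = F2 - F1 = -7.327853e-19 - (-7.291e-19) = -3.6853e-21 J
Step 2: dT = T2 - T1 = 304.1 - 299.4 = 4.7 K
Step 3: S = -dF/dT = -(-3.6853e-21)/4.7 = 7.841e-22 J/K

7.841e-22


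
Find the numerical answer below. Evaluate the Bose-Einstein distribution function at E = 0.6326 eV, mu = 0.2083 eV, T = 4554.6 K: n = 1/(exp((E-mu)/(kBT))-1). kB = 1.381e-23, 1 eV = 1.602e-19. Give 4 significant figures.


Step 1: (E - mu) = 0.4243 eV
Step 2: x = (E-mu)*eV/(kB*T) = 0.4243*1.602e-19/(1.381e-23*4554.6) = 1.081
Step 3: exp(x) = 2.947
Step 4: n = 1/(exp(x)-1) = 0.5137

0.5137


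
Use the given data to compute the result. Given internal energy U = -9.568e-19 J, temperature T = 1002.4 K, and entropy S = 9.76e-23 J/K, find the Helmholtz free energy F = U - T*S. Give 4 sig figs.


Step 1: T*S = 1002.4 * 9.76e-23 = 9.783e-20 J
Step 2: F = U - T*S = -9.568e-19 - 9.783e-20
Step 3: F = -1.055e-18 J

-1.055e-18


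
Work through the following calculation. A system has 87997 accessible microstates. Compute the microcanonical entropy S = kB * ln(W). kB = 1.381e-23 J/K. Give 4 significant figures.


Step 1: ln(W) = ln(87997) = 11.39
Step 2: S = kB * ln(W) = 1.381e-23 * 11.39
Step 3: S = 1.572e-22 J/K

1.572e-22


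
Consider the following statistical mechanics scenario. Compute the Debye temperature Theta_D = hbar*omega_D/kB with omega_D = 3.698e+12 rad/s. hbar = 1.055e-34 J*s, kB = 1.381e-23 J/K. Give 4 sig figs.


Step 1: hbar*omega_D = 1.055e-34 * 3.698e+12 = 3.901e-22 J
Step 2: Theta_D = 3.901e-22 / 1.381e-23
Step 3: Theta_D = 28.25 K

28.25


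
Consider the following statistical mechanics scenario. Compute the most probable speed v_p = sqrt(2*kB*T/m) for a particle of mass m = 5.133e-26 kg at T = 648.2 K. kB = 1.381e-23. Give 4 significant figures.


Step 1: Numerator = 2*kB*T = 2*1.381e-23*648.2 = 1.79e-20
Step 2: Ratio = 1.79e-20 / 5.133e-26 = 3.488e+05
Step 3: v_p = sqrt(3.488e+05) = 590.6 m/s

590.6


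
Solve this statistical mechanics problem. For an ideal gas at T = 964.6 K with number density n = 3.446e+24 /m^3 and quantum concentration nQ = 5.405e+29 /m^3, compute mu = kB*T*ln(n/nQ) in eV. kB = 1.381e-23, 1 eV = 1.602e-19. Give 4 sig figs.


Step 1: n/nQ = 3.446e+24/5.405e+29 = 6.376e-06
Step 2: ln(n/nQ) = -11.96
Step 3: mu = kB*T*ln(n/nQ) = 1.332e-20*-11.96 = -1.594e-19 J
Step 4: Convert to eV: -1.594e-19/1.602e-19 = -0.9948 eV

-0.9948


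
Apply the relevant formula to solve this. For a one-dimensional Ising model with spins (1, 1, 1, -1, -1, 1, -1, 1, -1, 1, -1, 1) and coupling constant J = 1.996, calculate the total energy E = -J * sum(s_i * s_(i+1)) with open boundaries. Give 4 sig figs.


Step 1: Nearest-neighbor products: 1, 1, -1, 1, -1, -1, -1, -1, -1, -1, -1
Step 2: Sum of products = -5
Step 3: E = -1.996 * -5 = 9.98

9.98


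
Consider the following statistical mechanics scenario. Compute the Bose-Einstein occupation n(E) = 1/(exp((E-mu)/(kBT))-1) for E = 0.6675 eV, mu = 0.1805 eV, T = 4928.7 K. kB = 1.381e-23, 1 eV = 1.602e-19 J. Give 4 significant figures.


Step 1: (E - mu) = 0.487 eV
Step 2: x = (E-mu)*eV/(kB*T) = 0.487*1.602e-19/(1.381e-23*4928.7) = 1.146
Step 3: exp(x) = 3.146
Step 4: n = 1/(exp(x)-1) = 0.4659

0.4659


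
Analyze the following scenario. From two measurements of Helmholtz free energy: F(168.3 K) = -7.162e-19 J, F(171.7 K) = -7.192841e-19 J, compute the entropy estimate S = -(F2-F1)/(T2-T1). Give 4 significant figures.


Step 1: dF = F2 - F1 = -7.192841e-19 - (-7.162e-19) = -3.0841e-21 J
Step 2: dT = T2 - T1 = 171.7 - 168.3 = 3.4 K
Step 3: S = -dF/dT = -(-3.0841e-21)/3.4 = 9.071e-22 J/K

9.071e-22


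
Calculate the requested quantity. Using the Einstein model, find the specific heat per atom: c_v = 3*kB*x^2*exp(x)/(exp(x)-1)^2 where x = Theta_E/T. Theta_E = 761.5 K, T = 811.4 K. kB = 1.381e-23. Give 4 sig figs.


Step 1: x = Theta_E/T = 761.5/811.4 = 0.9385
Step 2: x^2 = 0.8808
Step 3: exp(x) = 2.556
Step 4: c_v = 3*1.381e-23*0.8808*2.556/(2.556-1)^2 = 3.852e-23

3.852e-23


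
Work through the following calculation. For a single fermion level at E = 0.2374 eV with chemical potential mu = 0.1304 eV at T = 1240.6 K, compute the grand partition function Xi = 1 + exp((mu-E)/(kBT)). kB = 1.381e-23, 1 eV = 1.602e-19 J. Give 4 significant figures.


Step 1: (mu - E) = 0.1304 - 0.2374 = -0.107 eV
Step 2: x = (mu-E)*eV/(kB*T) = -0.107*1.602e-19/(1.381e-23*1240.6) = -1.001
Step 3: exp(x) = 0.3677
Step 4: Xi = 1 + 0.3677 = 1.368

1.368


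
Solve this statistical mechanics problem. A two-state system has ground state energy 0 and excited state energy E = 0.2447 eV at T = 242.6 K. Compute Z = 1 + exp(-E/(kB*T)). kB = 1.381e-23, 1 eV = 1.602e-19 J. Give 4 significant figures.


Step 1: Compute beta*E = E*eV/(kB*T) = 0.2447*1.602e-19/(1.381e-23*242.6) = 11.7
Step 2: exp(-beta*E) = exp(-11.7) = 8.288e-06
Step 3: Z = 1 + 8.288e-06 = 1

1


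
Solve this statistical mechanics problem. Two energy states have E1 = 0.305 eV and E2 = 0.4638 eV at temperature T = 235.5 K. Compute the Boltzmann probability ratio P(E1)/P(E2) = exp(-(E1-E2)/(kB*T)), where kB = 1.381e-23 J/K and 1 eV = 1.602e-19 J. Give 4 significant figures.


Step 1: Compute energy difference dE = E1 - E2 = 0.305 - 0.4638 = -0.1588 eV
Step 2: Convert to Joules: dE_J = -0.1588 * 1.602e-19 = -2.544e-20 J
Step 3: Compute exponent = -dE_J / (kB * T) = -(-2.544e-20) / (1.381e-23 * 235.5) = 7.822
Step 4: P(E1)/P(E2) = exp(7.822) = 2495

2495
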